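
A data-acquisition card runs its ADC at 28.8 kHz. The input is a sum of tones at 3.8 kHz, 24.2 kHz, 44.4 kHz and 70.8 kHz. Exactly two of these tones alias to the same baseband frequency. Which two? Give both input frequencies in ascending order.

fs/2 = 14.4 kHz.
3.8 kHz ≤ fs/2 = 14.4 kHz, passes unchanged.
24.2 kHz > fs/2 = 14.4 kHz, folds to fs − 24.2 kHz = 4.6 kHz.
44.4 kHz mod fs = 15.6 kHz.
15.6 kHz > fs/2 = 14.4 kHz, folds to fs − 15.6 kHz = 13.2 kHz.
70.8 kHz mod fs = 13.2 kHz.
13.2 kHz ≤ fs/2 = 14.4 kHz, appears at 13.2 kHz.
44.4 kHz and 70.8 kHz both map to 13.2 kHz.

44.4 kHz, 70.8 kHz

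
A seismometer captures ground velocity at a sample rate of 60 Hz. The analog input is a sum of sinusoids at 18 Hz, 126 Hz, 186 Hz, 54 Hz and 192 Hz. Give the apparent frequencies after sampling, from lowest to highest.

6 Hz, 12 Hz, 18 Hz

fs/2 = 30 Hz.
18 Hz ≤ fs/2 = 30 Hz, passes unchanged.
126 Hz mod fs = 6 Hz.
6 Hz ≤ fs/2 = 30 Hz, appears at 6 Hz.
186 Hz mod fs = 6 Hz.
6 Hz ≤ fs/2 = 30 Hz, appears at 6 Hz.
54 Hz > fs/2 = 30 Hz, folds to fs − 54 Hz = 6 Hz.
192 Hz mod fs = 12 Hz.
12 Hz ≤ fs/2 = 30 Hz, appears at 12 Hz.
Distinct values: {6 Hz, 12 Hz, 18 Hz}.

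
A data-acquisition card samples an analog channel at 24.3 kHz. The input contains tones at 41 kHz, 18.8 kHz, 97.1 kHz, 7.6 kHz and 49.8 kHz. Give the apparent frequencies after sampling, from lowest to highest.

0.1 kHz, 1.2 kHz, 5.5 kHz, 7.6 kHz

fs/2 = 12.15 kHz.
41 kHz mod fs = 16.7 kHz.
16.7 kHz > fs/2 = 12.15 kHz, folds to fs − 16.7 kHz = 7.6 kHz.
18.8 kHz > fs/2 = 12.15 kHz, folds to fs − 18.8 kHz = 5.5 kHz.
97.1 kHz mod fs = 24.2 kHz.
24.2 kHz > fs/2 = 12.15 kHz, folds to fs − 24.2 kHz = 0.1 kHz.
7.6 kHz ≤ fs/2 = 12.15 kHz, passes unchanged.
49.8 kHz mod fs = 1.2 kHz.
1.2 kHz ≤ fs/2 = 12.15 kHz, appears at 1.2 kHz.
Distinct values: {0.1 kHz, 1.2 kHz, 5.5 kHz, 7.6 kHz}.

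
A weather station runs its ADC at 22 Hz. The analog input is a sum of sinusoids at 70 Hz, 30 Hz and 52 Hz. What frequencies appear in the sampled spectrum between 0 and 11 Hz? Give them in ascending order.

fs/2 = 11 Hz.
70 Hz mod fs = 4 Hz.
4 Hz ≤ fs/2 = 11 Hz, appears at 4 Hz.
30 Hz mod fs = 8 Hz.
8 Hz ≤ fs/2 = 11 Hz, appears at 8 Hz.
52 Hz mod fs = 8 Hz.
8 Hz ≤ fs/2 = 11 Hz, appears at 8 Hz.
Distinct values: {4 Hz, 8 Hz}.

4 Hz, 8 Hz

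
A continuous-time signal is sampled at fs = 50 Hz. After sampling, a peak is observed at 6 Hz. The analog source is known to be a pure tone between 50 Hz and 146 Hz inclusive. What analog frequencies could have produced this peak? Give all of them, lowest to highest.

Frequencies that alias to 6 Hz are k·fs ± 6 Hz for integer k ≥ 0.
k=0: 6 Hz.
k=1: 44 Hz, 56 Hz.
k=2: 94 Hz, 106 Hz.
k=3: 144 Hz, 156 Hz.
k=4: 194 Hz, 206 Hz.
Within [50 Hz, 146 Hz]: 56 Hz, 94 Hz, 106 Hz, 144 Hz.

56 Hz, 94 Hz, 106 Hz, 144 Hz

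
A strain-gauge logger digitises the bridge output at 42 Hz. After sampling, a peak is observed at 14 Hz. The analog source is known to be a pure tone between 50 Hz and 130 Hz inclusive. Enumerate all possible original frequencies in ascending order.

Frequencies that alias to 14 Hz are k·fs ± 14 Hz for integer k ≥ 0.
k=0: 14 Hz.
k=1: 28 Hz, 56 Hz.
k=2: 70 Hz, 98 Hz.
k=3: 112 Hz, 140 Hz.
k=4: 154 Hz, 182 Hz.
Within [50 Hz, 130 Hz]: 56 Hz, 70 Hz, 98 Hz, 112 Hz.

56 Hz, 70 Hz, 98 Hz, 112 Hz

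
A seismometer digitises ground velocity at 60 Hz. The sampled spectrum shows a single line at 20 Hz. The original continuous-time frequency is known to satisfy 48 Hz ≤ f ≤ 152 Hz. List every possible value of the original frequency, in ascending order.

Frequencies that alias to 20 Hz are k·fs ± 20 Hz for integer k ≥ 0.
k=0: 20 Hz.
k=1: 40 Hz, 80 Hz.
k=2: 100 Hz, 140 Hz.
k=3: 160 Hz, 200 Hz.
Within [48 Hz, 152 Hz]: 80 Hz, 100 Hz, 140 Hz.

80 Hz, 100 Hz, 140 Hz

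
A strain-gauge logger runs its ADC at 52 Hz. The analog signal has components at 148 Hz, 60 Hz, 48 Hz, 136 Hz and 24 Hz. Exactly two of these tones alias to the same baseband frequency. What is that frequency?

fs/2 = 26 Hz.
148 Hz mod fs = 44 Hz.
44 Hz > fs/2 = 26 Hz, folds to fs − 44 Hz = 8 Hz.
60 Hz mod fs = 8 Hz.
8 Hz ≤ fs/2 = 26 Hz, appears at 8 Hz.
48 Hz > fs/2 = 26 Hz, folds to fs − 48 Hz = 4 Hz.
136 Hz mod fs = 32 Hz.
32 Hz > fs/2 = 26 Hz, folds to fs − 32 Hz = 20 Hz.
24 Hz ≤ fs/2 = 26 Hz, passes unchanged.
60 Hz and 148 Hz both map to 8 Hz.

8 Hz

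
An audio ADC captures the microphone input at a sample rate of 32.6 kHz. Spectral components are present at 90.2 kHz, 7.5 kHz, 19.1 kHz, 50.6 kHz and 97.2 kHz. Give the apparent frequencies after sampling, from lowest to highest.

0.6 kHz, 7.5 kHz, 7.6 kHz, 13.5 kHz, 14.6 kHz

fs/2 = 16.3 kHz.
90.2 kHz mod fs = 25 kHz.
25 kHz > fs/2 = 16.3 kHz, folds to fs − 25 kHz = 7.6 kHz.
7.5 kHz ≤ fs/2 = 16.3 kHz, passes unchanged.
19.1 kHz > fs/2 = 16.3 kHz, folds to fs − 19.1 kHz = 13.5 kHz.
50.6 kHz mod fs = 18 kHz.
18 kHz > fs/2 = 16.3 kHz, folds to fs − 18 kHz = 14.6 kHz.
97.2 kHz mod fs = 32 kHz.
32 kHz > fs/2 = 16.3 kHz, folds to fs − 32 kHz = 0.6 kHz.
Distinct values: {0.6 kHz, 7.5 kHz, 7.6 kHz, 13.5 kHz, 14.6 kHz}.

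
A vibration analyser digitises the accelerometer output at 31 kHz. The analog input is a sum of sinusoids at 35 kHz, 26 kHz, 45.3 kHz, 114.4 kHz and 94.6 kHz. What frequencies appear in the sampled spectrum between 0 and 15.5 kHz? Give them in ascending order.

fs/2 = 15.5 kHz.
35 kHz mod fs = 4 kHz.
4 kHz ≤ fs/2 = 15.5 kHz, appears at 4 kHz.
26 kHz > fs/2 = 15.5 kHz, folds to fs − 26 kHz = 5 kHz.
45.3 kHz mod fs = 14.3 kHz.
14.3 kHz ≤ fs/2 = 15.5 kHz, appears at 14.3 kHz.
114.4 kHz mod fs = 21.4 kHz.
21.4 kHz > fs/2 = 15.5 kHz, folds to fs − 21.4 kHz = 9.6 kHz.
94.6 kHz mod fs = 1.6 kHz.
1.6 kHz ≤ fs/2 = 15.5 kHz, appears at 1.6 kHz.
Distinct values: {1.6 kHz, 4 kHz, 5 kHz, 9.6 kHz, 14.3 kHz}.

1.6 kHz, 4 kHz, 5 kHz, 9.6 kHz, 14.3 kHz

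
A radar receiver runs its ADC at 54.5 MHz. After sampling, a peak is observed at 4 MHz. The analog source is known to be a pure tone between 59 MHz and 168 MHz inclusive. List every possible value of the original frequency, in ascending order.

105 MHz, 113 MHz, 159.5 MHz, 167.5 MHz

Frequencies that alias to 4 MHz are k·fs ± 4 MHz for integer k ≥ 0.
k=0: 4 MHz.
k=1: 50.5 MHz, 58.5 MHz.
k=2: 105 MHz, 113 MHz.
k=3: 159.5 MHz, 167.5 MHz.
k=4: 214 MHz, 222 MHz.
Within [59 MHz, 168 MHz]: 105 MHz, 113 MHz, 159.5 MHz, 167.5 MHz.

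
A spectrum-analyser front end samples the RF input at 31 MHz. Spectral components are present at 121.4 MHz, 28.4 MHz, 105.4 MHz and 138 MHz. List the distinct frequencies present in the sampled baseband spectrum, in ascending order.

fs/2 = 15.5 MHz.
121.4 MHz mod fs = 28.4 MHz.
28.4 MHz > fs/2 = 15.5 MHz, folds to fs − 28.4 MHz = 2.6 MHz.
28.4 MHz > fs/2 = 15.5 MHz, folds to fs − 28.4 MHz = 2.6 MHz.
105.4 MHz mod fs = 12.4 MHz.
12.4 MHz ≤ fs/2 = 15.5 MHz, appears at 12.4 MHz.
138 MHz mod fs = 14 MHz.
14 MHz ≤ fs/2 = 15.5 MHz, appears at 14 MHz.
Distinct values: {2.6 MHz, 12.4 MHz, 14 MHz}.

2.6 MHz, 12.4 MHz, 14 MHz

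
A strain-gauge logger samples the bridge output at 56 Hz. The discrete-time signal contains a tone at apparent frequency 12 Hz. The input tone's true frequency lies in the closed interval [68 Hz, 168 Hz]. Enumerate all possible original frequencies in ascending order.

68 Hz, 100 Hz, 124 Hz, 156 Hz

Frequencies that alias to 12 Hz are k·fs ± 12 Hz for integer k ≥ 0.
k=0: 12 Hz.
k=1: 44 Hz, 68 Hz.
k=2: 100 Hz, 124 Hz.
k=3: 156 Hz, 180 Hz.
k=4: 212 Hz, 236 Hz.
Within [68 Hz, 168 Hz]: 68 Hz, 100 Hz, 124 Hz, 156 Hz.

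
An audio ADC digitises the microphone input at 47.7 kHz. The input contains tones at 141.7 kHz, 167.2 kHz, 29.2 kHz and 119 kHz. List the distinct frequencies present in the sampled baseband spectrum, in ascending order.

1.4 kHz, 18.5 kHz, 23.6 kHz

fs/2 = 23.85 kHz.
141.7 kHz mod fs = 46.3 kHz.
46.3 kHz > fs/2 = 23.85 kHz, folds to fs − 46.3 kHz = 1.4 kHz.
167.2 kHz mod fs = 24.1 kHz.
24.1 kHz > fs/2 = 23.85 kHz, folds to fs − 24.1 kHz = 23.6 kHz.
29.2 kHz > fs/2 = 23.85 kHz, folds to fs − 29.2 kHz = 18.5 kHz.
119 kHz mod fs = 23.6 kHz.
23.6 kHz ≤ fs/2 = 23.85 kHz, appears at 23.6 kHz.
Distinct values: {1.4 kHz, 18.5 kHz, 23.6 kHz}.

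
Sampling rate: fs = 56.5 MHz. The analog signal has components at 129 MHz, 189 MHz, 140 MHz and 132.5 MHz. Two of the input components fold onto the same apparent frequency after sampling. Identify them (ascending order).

132.5 MHz, 189 MHz

fs/2 = 28.25 MHz.
129 MHz mod fs = 16 MHz.
16 MHz ≤ fs/2 = 28.25 MHz, appears at 16 MHz.
189 MHz mod fs = 19.5 MHz.
19.5 MHz ≤ fs/2 = 28.25 MHz, appears at 19.5 MHz.
140 MHz mod fs = 27 MHz.
27 MHz ≤ fs/2 = 28.25 MHz, appears at 27 MHz.
132.5 MHz mod fs = 19.5 MHz.
19.5 MHz ≤ fs/2 = 28.25 MHz, appears at 19.5 MHz.
132.5 MHz and 189 MHz both map to 19.5 MHz.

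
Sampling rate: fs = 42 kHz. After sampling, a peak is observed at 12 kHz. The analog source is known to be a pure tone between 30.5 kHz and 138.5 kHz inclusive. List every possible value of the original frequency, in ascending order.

54 kHz, 72 kHz, 96 kHz, 114 kHz, 138 kHz

Frequencies that alias to 12 kHz are k·fs ± 12 kHz for integer k ≥ 0.
k=0: 12 kHz.
k=1: 30 kHz, 54 kHz.
k=2: 72 kHz, 96 kHz.
k=3: 114 kHz, 138 kHz.
k=4: 156 kHz, 180 kHz.
Within [30.5 kHz, 138.5 kHz]: 54 kHz, 72 kHz, 96 kHz, 114 kHz, 138 kHz.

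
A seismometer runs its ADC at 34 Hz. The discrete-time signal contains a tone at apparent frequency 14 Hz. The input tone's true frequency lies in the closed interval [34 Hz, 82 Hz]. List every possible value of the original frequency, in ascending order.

48 Hz, 54 Hz, 82 Hz

Frequencies that alias to 14 Hz are k·fs ± 14 Hz for integer k ≥ 0.
k=0: 14 Hz.
k=1: 20 Hz, 48 Hz.
k=2: 54 Hz, 82 Hz.
k=3: 88 Hz, 116 Hz.
Within [34 Hz, 82 Hz]: 48 Hz, 54 Hz, 82 Hz.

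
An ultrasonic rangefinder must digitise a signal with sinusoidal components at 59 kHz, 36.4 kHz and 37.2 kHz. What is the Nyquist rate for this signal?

118 kHz

Highest-frequency component: 59 kHz.
Nyquist rate = 2 × 59 kHz = 118 kHz.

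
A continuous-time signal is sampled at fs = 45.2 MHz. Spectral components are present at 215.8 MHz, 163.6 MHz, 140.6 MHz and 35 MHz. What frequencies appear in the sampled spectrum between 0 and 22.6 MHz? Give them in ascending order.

fs/2 = 22.6 MHz.
215.8 MHz mod fs = 35 MHz.
35 MHz > fs/2 = 22.6 MHz, folds to fs − 35 MHz = 10.2 MHz.
163.6 MHz mod fs = 28 MHz.
28 MHz > fs/2 = 22.6 MHz, folds to fs − 28 MHz = 17.2 MHz.
140.6 MHz mod fs = 5 MHz.
5 MHz ≤ fs/2 = 22.6 MHz, appears at 5 MHz.
35 MHz > fs/2 = 22.6 MHz, folds to fs − 35 MHz = 10.2 MHz.
Distinct values: {5 MHz, 10.2 MHz, 17.2 MHz}.

5 MHz, 10.2 MHz, 17.2 MHz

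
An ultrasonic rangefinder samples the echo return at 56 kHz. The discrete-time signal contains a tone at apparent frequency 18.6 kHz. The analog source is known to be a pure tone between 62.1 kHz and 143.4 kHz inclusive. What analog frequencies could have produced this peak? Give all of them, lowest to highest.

74.6 kHz, 93.4 kHz, 130.6 kHz

Frequencies that alias to 18.6 kHz are k·fs ± 18.6 kHz for integer k ≥ 0.
k=0: 18.6 kHz.
k=1: 37.4 kHz, 74.6 kHz.
k=2: 93.4 kHz, 130.6 kHz.
k=3: 149.4 kHz, 186.6 kHz.
Within [62.1 kHz, 143.4 kHz]: 74.6 kHz, 93.4 kHz, 130.6 kHz.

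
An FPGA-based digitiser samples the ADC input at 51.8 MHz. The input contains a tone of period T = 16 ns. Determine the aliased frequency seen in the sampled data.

T = 16 ns → f = 1/T = 62.5 MHz.
62.5 MHz mod fs = 10.7 MHz.
10.7 MHz ≤ fs/2 = 25.9 MHz, appears at 10.7 MHz.

10.7 MHz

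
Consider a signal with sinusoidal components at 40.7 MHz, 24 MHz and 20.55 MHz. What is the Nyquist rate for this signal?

81.4 MHz

Highest-frequency component: 40.7 MHz.
Nyquist rate = 2 × 40.7 MHz = 81.4 MHz.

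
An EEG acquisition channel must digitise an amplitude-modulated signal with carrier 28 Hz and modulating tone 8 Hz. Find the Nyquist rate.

72 Hz

AM sidebands sit at fc ± fm = 20 Hz and 36 Hz.
Highest-frequency component: 36 Hz.
Nyquist rate = 2 × 36 Hz = 72 Hz.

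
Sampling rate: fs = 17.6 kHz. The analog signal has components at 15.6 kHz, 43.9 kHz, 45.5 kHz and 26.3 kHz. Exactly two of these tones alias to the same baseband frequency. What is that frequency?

8.7 kHz

fs/2 = 8.8 kHz.
15.6 kHz > fs/2 = 8.8 kHz, folds to fs − 15.6 kHz = 2 kHz.
43.9 kHz mod fs = 8.7 kHz.
8.7 kHz ≤ fs/2 = 8.8 kHz, appears at 8.7 kHz.
45.5 kHz mod fs = 10.3 kHz.
10.3 kHz > fs/2 = 8.8 kHz, folds to fs − 10.3 kHz = 7.3 kHz.
26.3 kHz mod fs = 8.7 kHz.
8.7 kHz ≤ fs/2 = 8.8 kHz, appears at 8.7 kHz.
26.3 kHz and 43.9 kHz both map to 8.7 kHz.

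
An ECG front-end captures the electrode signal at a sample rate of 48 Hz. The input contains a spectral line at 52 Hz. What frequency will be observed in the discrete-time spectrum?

4 Hz

52 Hz mod fs = 4 Hz.
4 Hz ≤ fs/2 = 24 Hz, appears at 4 Hz.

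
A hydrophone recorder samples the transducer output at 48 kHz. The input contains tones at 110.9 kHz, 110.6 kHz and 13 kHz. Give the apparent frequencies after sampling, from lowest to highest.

13 kHz, 14.6 kHz, 14.9 kHz

fs/2 = 24 kHz.
110.9 kHz mod fs = 14.9 kHz.
14.9 kHz ≤ fs/2 = 24 kHz, appears at 14.9 kHz.
110.6 kHz mod fs = 14.6 kHz.
14.6 kHz ≤ fs/2 = 24 kHz, appears at 14.6 kHz.
13 kHz ≤ fs/2 = 24 kHz, passes unchanged.
Distinct values: {13 kHz, 14.6 kHz, 14.9 kHz}.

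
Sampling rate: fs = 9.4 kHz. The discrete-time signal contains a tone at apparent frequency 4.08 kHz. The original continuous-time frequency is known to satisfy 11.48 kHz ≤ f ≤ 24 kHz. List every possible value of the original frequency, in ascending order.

13.48 kHz, 14.72 kHz, 22.88 kHz

Frequencies that alias to 4.08 kHz are k·fs ± 4.08 kHz for integer k ≥ 0.
k=0: 4.08 kHz.
k=1: 5.32 kHz, 13.48 kHz.
k=2: 14.72 kHz, 22.88 kHz.
k=3: 24.12 kHz, 32.28 kHz.
Within [11.48 kHz, 24 kHz]: 13.48 kHz, 14.72 kHz, 22.88 kHz.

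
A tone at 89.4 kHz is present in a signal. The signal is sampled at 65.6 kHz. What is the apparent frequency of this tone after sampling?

89.4 kHz mod fs = 23.8 kHz.
23.8 kHz ≤ fs/2 = 32.8 kHz, appears at 23.8 kHz.

23.8 kHz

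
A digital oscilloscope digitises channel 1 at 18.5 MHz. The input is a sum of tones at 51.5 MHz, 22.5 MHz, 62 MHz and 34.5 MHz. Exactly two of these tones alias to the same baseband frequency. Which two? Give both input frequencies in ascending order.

fs/2 = 9.25 MHz.
51.5 MHz mod fs = 14.5 MHz.
14.5 MHz > fs/2 = 9.25 MHz, folds to fs − 14.5 MHz = 4 MHz.
22.5 MHz mod fs = 4 MHz.
4 MHz ≤ fs/2 = 9.25 MHz, appears at 4 MHz.
62 MHz mod fs = 6.5 MHz.
6.5 MHz ≤ fs/2 = 9.25 MHz, appears at 6.5 MHz.
34.5 MHz mod fs = 16 MHz.
16 MHz > fs/2 = 9.25 MHz, folds to fs − 16 MHz = 2.5 MHz.
22.5 MHz and 51.5 MHz both map to 4 MHz.

22.5 MHz, 51.5 MHz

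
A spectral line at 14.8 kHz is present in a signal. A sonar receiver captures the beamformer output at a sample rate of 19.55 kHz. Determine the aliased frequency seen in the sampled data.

14.8 kHz > fs/2 = 9.775 kHz, folds to fs − 14.8 kHz = 4.75 kHz.

4.75 kHz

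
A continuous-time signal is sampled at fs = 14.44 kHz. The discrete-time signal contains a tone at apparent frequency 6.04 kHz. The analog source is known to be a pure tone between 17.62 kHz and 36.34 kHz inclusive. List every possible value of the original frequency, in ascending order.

Frequencies that alias to 6.04 kHz are k·fs ± 6.04 kHz for integer k ≥ 0.
k=0: 6.04 kHz.
k=1: 8.4 kHz, 20.48 kHz.
k=2: 22.84 kHz, 34.92 kHz.
k=3: 37.28 kHz, 49.36 kHz.
Within [17.62 kHz, 36.34 kHz]: 20.48 kHz, 22.84 kHz, 34.92 kHz.

20.48 kHz, 22.84 kHz, 34.92 kHz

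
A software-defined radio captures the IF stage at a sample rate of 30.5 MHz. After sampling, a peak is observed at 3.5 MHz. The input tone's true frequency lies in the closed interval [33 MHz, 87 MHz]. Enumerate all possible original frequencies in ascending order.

Frequencies that alias to 3.5 MHz are k·fs ± 3.5 MHz for integer k ≥ 0.
k=0: 3.5 MHz.
k=1: 27 MHz, 34 MHz.
k=2: 57.5 MHz, 64.5 MHz.
k=3: 88 MHz, 95 MHz.
Within [33 MHz, 87 MHz]: 34 MHz, 57.5 MHz, 64.5 MHz.

34 MHz, 57.5 MHz, 64.5 MHz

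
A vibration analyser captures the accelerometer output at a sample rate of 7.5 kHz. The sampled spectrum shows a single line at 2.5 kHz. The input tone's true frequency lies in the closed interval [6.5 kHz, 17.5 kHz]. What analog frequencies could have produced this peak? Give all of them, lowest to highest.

10 kHz, 12.5 kHz, 17.5 kHz

Frequencies that alias to 2.5 kHz are k·fs ± 2.5 kHz for integer k ≥ 0.
k=0: 2.5 kHz.
k=1: 5 kHz, 10 kHz.
k=2: 12.5 kHz, 17.5 kHz.
k=3: 20 kHz, 25 kHz.
Within [6.5 kHz, 17.5 kHz]: 10 kHz, 12.5 kHz, 17.5 kHz.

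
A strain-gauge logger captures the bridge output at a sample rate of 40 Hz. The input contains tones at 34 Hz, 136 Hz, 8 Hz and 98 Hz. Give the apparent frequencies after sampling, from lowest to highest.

6 Hz, 8 Hz, 16 Hz, 18 Hz

fs/2 = 20 Hz.
34 Hz > fs/2 = 20 Hz, folds to fs − 34 Hz = 6 Hz.
136 Hz mod fs = 16 Hz.
16 Hz ≤ fs/2 = 20 Hz, appears at 16 Hz.
8 Hz ≤ fs/2 = 20 Hz, passes unchanged.
98 Hz mod fs = 18 Hz.
18 Hz ≤ fs/2 = 20 Hz, appears at 18 Hz.
Distinct values: {6 Hz, 8 Hz, 16 Hz, 18 Hz}.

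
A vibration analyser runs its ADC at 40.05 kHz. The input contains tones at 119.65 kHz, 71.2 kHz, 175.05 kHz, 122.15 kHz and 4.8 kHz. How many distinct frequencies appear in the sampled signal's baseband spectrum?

5

fs/2 = 20.025 kHz.
119.65 kHz mod fs = 39.55 kHz.
39.55 kHz > fs/2 = 20.025 kHz, folds to fs − 39.55 kHz = 0.5 kHz.
71.2 kHz mod fs = 31.15 kHz.
31.15 kHz > fs/2 = 20.025 kHz, folds to fs − 31.15 kHz = 8.9 kHz.
175.05 kHz mod fs = 14.85 kHz.
14.85 kHz ≤ fs/2 = 20.025 kHz, appears at 14.85 kHz.
122.15 kHz mod fs = 2 kHz.
2 kHz ≤ fs/2 = 20.025 kHz, appears at 2 kHz.
4.8 kHz ≤ fs/2 = 20.025 kHz, passes unchanged.
Distinct values: {0.5 kHz, 2 kHz, 4.8 kHz, 8.9 kHz, 14.85 kHz} → 5.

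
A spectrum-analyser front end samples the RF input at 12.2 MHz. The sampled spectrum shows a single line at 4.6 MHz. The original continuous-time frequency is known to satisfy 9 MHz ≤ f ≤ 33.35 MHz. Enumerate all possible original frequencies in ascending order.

Frequencies that alias to 4.6 MHz are k·fs ± 4.6 MHz for integer k ≥ 0.
k=0: 4.6 MHz.
k=1: 7.6 MHz, 16.8 MHz.
k=2: 19.8 MHz, 29 MHz.
k=3: 32 MHz, 41.2 MHz.
k=4: 44.2 MHz, 53.4 MHz.
Within [9 MHz, 33.35 MHz]: 16.8 MHz, 19.8 MHz, 29 MHz, 32 MHz.

16.8 MHz, 19.8 MHz, 29 MHz, 32 MHz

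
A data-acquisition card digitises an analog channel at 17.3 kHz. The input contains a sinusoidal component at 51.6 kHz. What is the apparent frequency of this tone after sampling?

51.6 kHz mod fs = 17 kHz.
17 kHz > fs/2 = 8.65 kHz, folds to fs − 17 kHz = 0.3 kHz.

0.3 kHz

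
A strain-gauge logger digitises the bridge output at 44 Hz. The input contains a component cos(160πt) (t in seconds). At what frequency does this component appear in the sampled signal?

ω = 160π rad/s → f = ω/(2π) = 80 Hz.
80 Hz mod fs = 36 Hz.
36 Hz > fs/2 = 22 Hz, folds to fs − 36 Hz = 8 Hz.

8 Hz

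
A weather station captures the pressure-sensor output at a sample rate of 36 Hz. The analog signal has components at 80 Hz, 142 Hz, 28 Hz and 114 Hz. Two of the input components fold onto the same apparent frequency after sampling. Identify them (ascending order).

fs/2 = 18 Hz.
80 Hz mod fs = 8 Hz.
8 Hz ≤ fs/2 = 18 Hz, appears at 8 Hz.
142 Hz mod fs = 34 Hz.
34 Hz > fs/2 = 18 Hz, folds to fs − 34 Hz = 2 Hz.
28 Hz > fs/2 = 18 Hz, folds to fs − 28 Hz = 8 Hz.
114 Hz mod fs = 6 Hz.
6 Hz ≤ fs/2 = 18 Hz, appears at 6 Hz.
28 Hz and 80 Hz both map to 8 Hz.

28 Hz, 80 Hz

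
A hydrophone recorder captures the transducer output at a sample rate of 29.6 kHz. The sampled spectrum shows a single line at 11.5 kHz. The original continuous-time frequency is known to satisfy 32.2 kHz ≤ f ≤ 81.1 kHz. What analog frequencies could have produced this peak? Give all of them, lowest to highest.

Frequencies that alias to 11.5 kHz are k·fs ± 11.5 kHz for integer k ≥ 0.
k=0: 11.5 kHz.
k=1: 18.1 kHz, 41.1 kHz.
k=2: 47.7 kHz, 70.7 kHz.
k=3: 77.3 kHz, 100.3 kHz.
k=4: 106.9 kHz, 129.9 kHz.
Within [32.2 kHz, 81.1 kHz]: 41.1 kHz, 47.7 kHz, 70.7 kHz, 77.3 kHz.

41.1 kHz, 47.7 kHz, 70.7 kHz, 77.3 kHz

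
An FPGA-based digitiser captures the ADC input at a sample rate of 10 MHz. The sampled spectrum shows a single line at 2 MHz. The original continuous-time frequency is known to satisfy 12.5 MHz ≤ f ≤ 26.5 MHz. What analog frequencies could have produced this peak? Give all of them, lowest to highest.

18 MHz, 22 MHz

Frequencies that alias to 2 MHz are k·fs ± 2 MHz for integer k ≥ 0.
k=0: 2 MHz.
k=1: 8 MHz, 12 MHz.
k=2: 18 MHz, 22 MHz.
k=3: 28 MHz, 32 MHz.
Within [12.5 MHz, 26.5 MHz]: 18 MHz, 22 MHz.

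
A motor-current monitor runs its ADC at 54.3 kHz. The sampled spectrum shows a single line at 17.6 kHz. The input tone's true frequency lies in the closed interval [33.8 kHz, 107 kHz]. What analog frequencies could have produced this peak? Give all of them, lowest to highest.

36.7 kHz, 71.9 kHz, 91 kHz

Frequencies that alias to 17.6 kHz are k·fs ± 17.6 kHz for integer k ≥ 0.
k=0: 17.6 kHz.
k=1: 36.7 kHz, 71.9 kHz.
k=2: 91 kHz, 126.2 kHz.
k=3: 145.3 kHz, 180.5 kHz.
Within [33.8 kHz, 107 kHz]: 36.7 kHz, 71.9 kHz, 91 kHz.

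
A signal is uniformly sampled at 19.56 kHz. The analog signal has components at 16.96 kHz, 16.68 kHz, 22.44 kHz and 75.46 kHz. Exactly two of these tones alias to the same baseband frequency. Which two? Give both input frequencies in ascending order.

16.68 kHz, 22.44 kHz

fs/2 = 9.78 kHz.
16.96 kHz > fs/2 = 9.78 kHz, folds to fs − 16.96 kHz = 2.6 kHz.
16.68 kHz > fs/2 = 9.78 kHz, folds to fs − 16.68 kHz = 2.88 kHz.
22.44 kHz mod fs = 2.88 kHz.
2.88 kHz ≤ fs/2 = 9.78 kHz, appears at 2.88 kHz.
75.46 kHz mod fs = 16.78 kHz.
16.78 kHz > fs/2 = 9.78 kHz, folds to fs − 16.78 kHz = 2.78 kHz.
16.68 kHz and 22.44 kHz both map to 2.88 kHz.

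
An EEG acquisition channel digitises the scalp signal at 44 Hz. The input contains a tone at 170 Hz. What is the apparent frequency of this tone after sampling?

170 Hz mod fs = 38 Hz.
38 Hz > fs/2 = 22 Hz, folds to fs − 38 Hz = 6 Hz.

6 Hz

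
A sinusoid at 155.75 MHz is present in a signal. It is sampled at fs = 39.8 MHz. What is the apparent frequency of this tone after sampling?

155.75 MHz mod fs = 36.35 MHz.
36.35 MHz > fs/2 = 19.9 MHz, folds to fs − 36.35 MHz = 3.45 MHz.

3.45 MHz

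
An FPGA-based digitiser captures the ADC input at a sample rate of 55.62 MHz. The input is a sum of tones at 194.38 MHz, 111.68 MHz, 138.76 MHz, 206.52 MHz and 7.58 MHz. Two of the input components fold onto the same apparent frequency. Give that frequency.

fs/2 = 27.81 MHz.
194.38 MHz mod fs = 27.52 MHz.
27.52 MHz ≤ fs/2 = 27.81 MHz, appears at 27.52 MHz.
111.68 MHz mod fs = 0.44 MHz.
0.44 MHz ≤ fs/2 = 27.81 MHz, appears at 0.44 MHz.
138.76 MHz mod fs = 27.52 MHz.
27.52 MHz ≤ fs/2 = 27.81 MHz, appears at 27.52 MHz.
206.52 MHz mod fs = 39.66 MHz.
39.66 MHz > fs/2 = 27.81 MHz, folds to fs − 39.66 MHz = 15.96 MHz.
7.58 MHz ≤ fs/2 = 27.81 MHz, passes unchanged.
138.76 MHz and 194.38 MHz both map to 27.52 MHz.

27.52 MHz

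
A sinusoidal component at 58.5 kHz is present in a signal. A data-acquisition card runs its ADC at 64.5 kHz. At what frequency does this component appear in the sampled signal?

58.5 kHz > fs/2 = 32.25 kHz, folds to fs − 58.5 kHz = 6 kHz.

6 kHz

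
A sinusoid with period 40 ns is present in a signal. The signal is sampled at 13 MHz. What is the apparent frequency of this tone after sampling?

T = 40 ns → f = 1/T = 25 MHz.
25 MHz mod fs = 12 MHz.
12 MHz > fs/2 = 6.5 MHz, folds to fs − 12 MHz = 1 MHz.

1 MHz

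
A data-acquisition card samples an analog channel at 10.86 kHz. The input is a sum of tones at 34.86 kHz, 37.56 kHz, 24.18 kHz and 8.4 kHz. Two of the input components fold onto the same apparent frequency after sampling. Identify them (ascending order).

fs/2 = 5.43 kHz.
34.86 kHz mod fs = 2.28 kHz.
2.28 kHz ≤ fs/2 = 5.43 kHz, appears at 2.28 kHz.
37.56 kHz mod fs = 4.98 kHz.
4.98 kHz ≤ fs/2 = 5.43 kHz, appears at 4.98 kHz.
24.18 kHz mod fs = 2.46 kHz.
2.46 kHz ≤ fs/2 = 5.43 kHz, appears at 2.46 kHz.
8.4 kHz > fs/2 = 5.43 kHz, folds to fs − 8.4 kHz = 2.46 kHz.
8.4 kHz and 24.18 kHz both map to 2.46 kHz.

8.4 kHz, 24.18 kHz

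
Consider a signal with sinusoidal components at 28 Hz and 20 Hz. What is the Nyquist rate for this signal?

Highest-frequency component: 28 Hz.
Nyquist rate = 2 × 28 Hz = 56 Hz.

56 Hz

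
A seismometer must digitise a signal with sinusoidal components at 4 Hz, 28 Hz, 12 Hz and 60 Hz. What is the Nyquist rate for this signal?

120 Hz

Highest-frequency component: 60 Hz.
Nyquist rate = 2 × 60 Hz = 120 Hz.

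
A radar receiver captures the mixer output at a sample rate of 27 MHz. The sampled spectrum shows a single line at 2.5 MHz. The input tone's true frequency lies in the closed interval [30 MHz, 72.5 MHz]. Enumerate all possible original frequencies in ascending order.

Frequencies that alias to 2.5 MHz are k·fs ± 2.5 MHz for integer k ≥ 0.
k=0: 2.5 MHz.
k=1: 24.5 MHz, 29.5 MHz.
k=2: 51.5 MHz, 56.5 MHz.
k=3: 78.5 MHz, 83.5 MHz.
Within [30 MHz, 72.5 MHz]: 51.5 MHz, 56.5 MHz.

51.5 MHz, 56.5 MHz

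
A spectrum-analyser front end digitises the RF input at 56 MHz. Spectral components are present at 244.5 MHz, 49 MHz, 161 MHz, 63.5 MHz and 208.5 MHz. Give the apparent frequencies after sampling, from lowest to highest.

7 MHz, 7.5 MHz, 15.5 MHz, 20.5 MHz

fs/2 = 28 MHz.
244.5 MHz mod fs = 20.5 MHz.
20.5 MHz ≤ fs/2 = 28 MHz, appears at 20.5 MHz.
49 MHz > fs/2 = 28 MHz, folds to fs − 49 MHz = 7 MHz.
161 MHz mod fs = 49 MHz.
49 MHz > fs/2 = 28 MHz, folds to fs − 49 MHz = 7 MHz.
63.5 MHz mod fs = 7.5 MHz.
7.5 MHz ≤ fs/2 = 28 MHz, appears at 7.5 MHz.
208.5 MHz mod fs = 40.5 MHz.
40.5 MHz > fs/2 = 28 MHz, folds to fs − 40.5 MHz = 15.5 MHz.
Distinct values: {7 MHz, 7.5 MHz, 15.5 MHz, 20.5 MHz}.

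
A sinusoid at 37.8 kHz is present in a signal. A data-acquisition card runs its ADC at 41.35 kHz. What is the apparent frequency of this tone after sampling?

37.8 kHz > fs/2 = 20.675 kHz, folds to fs − 37.8 kHz = 3.55 kHz.

3.55 kHz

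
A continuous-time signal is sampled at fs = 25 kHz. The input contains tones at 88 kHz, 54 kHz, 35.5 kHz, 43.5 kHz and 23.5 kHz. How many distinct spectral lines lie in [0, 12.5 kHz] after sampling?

fs/2 = 12.5 kHz.
88 kHz mod fs = 13 kHz.
13 kHz > fs/2 = 12.5 kHz, folds to fs − 13 kHz = 12 kHz.
54 kHz mod fs = 4 kHz.
4 kHz ≤ fs/2 = 12.5 kHz, appears at 4 kHz.
35.5 kHz mod fs = 10.5 kHz.
10.5 kHz ≤ fs/2 = 12.5 kHz, appears at 10.5 kHz.
43.5 kHz mod fs = 18.5 kHz.
18.5 kHz > fs/2 = 12.5 kHz, folds to fs − 18.5 kHz = 6.5 kHz.
23.5 kHz > fs/2 = 12.5 kHz, folds to fs − 23.5 kHz = 1.5 kHz.
Distinct values: {1.5 kHz, 4 kHz, 6.5 kHz, 10.5 kHz, 12 kHz} → 5.

5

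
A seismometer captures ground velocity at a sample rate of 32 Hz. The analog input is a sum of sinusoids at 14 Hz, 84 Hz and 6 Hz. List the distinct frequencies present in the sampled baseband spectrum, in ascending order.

fs/2 = 16 Hz.
14 Hz ≤ fs/2 = 16 Hz, passes unchanged.
84 Hz mod fs = 20 Hz.
20 Hz > fs/2 = 16 Hz, folds to fs − 20 Hz = 12 Hz.
6 Hz ≤ fs/2 = 16 Hz, passes unchanged.
Distinct values: {6 Hz, 12 Hz, 14 Hz}.

6 Hz, 12 Hz, 14 Hz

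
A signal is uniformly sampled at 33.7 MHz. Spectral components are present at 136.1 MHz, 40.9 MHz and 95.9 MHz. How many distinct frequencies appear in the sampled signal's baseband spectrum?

fs/2 = 16.85 MHz.
136.1 MHz mod fs = 1.3 MHz.
1.3 MHz ≤ fs/2 = 16.85 MHz, appears at 1.3 MHz.
40.9 MHz mod fs = 7.2 MHz.
7.2 MHz ≤ fs/2 = 16.85 MHz, appears at 7.2 MHz.
95.9 MHz mod fs = 28.5 MHz.
28.5 MHz > fs/2 = 16.85 MHz, folds to fs − 28.5 MHz = 5.2 MHz.
Distinct values: {1.3 MHz, 5.2 MHz, 7.2 MHz} → 3.

3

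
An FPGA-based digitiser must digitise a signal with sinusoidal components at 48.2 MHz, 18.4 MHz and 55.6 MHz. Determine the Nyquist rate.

Highest-frequency component: 55.6 MHz.
Nyquist rate = 2 × 55.6 MHz = 111.2 MHz.

111.2 MHz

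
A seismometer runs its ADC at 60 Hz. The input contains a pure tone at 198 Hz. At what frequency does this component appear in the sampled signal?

198 Hz mod fs = 18 Hz.
18 Hz ≤ fs/2 = 30 Hz, appears at 18 Hz.

18 Hz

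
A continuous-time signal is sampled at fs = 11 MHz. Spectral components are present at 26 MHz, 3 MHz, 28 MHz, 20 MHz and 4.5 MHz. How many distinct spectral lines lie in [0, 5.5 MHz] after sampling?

5

fs/2 = 5.5 MHz.
26 MHz mod fs = 4 MHz.
4 MHz ≤ fs/2 = 5.5 MHz, appears at 4 MHz.
3 MHz ≤ fs/2 = 5.5 MHz, passes unchanged.
28 MHz mod fs = 6 MHz.
6 MHz > fs/2 = 5.5 MHz, folds to fs − 6 MHz = 5 MHz.
20 MHz mod fs = 9 MHz.
9 MHz > fs/2 = 5.5 MHz, folds to fs − 9 MHz = 2 MHz.
4.5 MHz ≤ fs/2 = 5.5 MHz, passes unchanged.
Distinct values: {2 MHz, 3 MHz, 4 MHz, 4.5 MHz, 5 MHz} → 5.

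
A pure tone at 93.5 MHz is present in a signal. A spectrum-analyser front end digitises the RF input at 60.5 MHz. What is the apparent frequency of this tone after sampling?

27.5 MHz

93.5 MHz mod fs = 33 MHz.
33 MHz > fs/2 = 30.25 MHz, folds to fs − 33 MHz = 27.5 MHz.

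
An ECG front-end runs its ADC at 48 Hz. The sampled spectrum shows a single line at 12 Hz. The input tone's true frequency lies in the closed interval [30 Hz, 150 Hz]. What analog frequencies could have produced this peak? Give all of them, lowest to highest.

36 Hz, 60 Hz, 84 Hz, 108 Hz, 132 Hz

Frequencies that alias to 12 Hz are k·fs ± 12 Hz for integer k ≥ 0.
k=0: 12 Hz.
k=1: 36 Hz, 60 Hz.
k=2: 84 Hz, 108 Hz.
k=3: 132 Hz, 156 Hz.
k=4: 180 Hz, 204 Hz.
Within [30 Hz, 150 Hz]: 36 Hz, 60 Hz, 84 Hz, 108 Hz, 132 Hz.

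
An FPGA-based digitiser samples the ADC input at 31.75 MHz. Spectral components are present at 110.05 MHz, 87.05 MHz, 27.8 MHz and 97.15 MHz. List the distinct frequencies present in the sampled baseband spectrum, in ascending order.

1.9 MHz, 3.95 MHz, 8.2 MHz, 14.8 MHz

fs/2 = 15.875 MHz.
110.05 MHz mod fs = 14.8 MHz.
14.8 MHz ≤ fs/2 = 15.875 MHz, appears at 14.8 MHz.
87.05 MHz mod fs = 23.55 MHz.
23.55 MHz > fs/2 = 15.875 MHz, folds to fs − 23.55 MHz = 8.2 MHz.
27.8 MHz > fs/2 = 15.875 MHz, folds to fs − 27.8 MHz = 3.95 MHz.
97.15 MHz mod fs = 1.9 MHz.
1.9 MHz ≤ fs/2 = 15.875 MHz, appears at 1.9 MHz.
Distinct values: {1.9 MHz, 3.95 MHz, 8.2 MHz, 14.8 MHz}.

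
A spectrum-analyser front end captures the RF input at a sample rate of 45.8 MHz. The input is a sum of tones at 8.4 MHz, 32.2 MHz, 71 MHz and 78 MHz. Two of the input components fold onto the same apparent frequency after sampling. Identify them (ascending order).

32.2 MHz, 78 MHz

fs/2 = 22.9 MHz.
8.4 MHz ≤ fs/2 = 22.9 MHz, passes unchanged.
32.2 MHz > fs/2 = 22.9 MHz, folds to fs − 32.2 MHz = 13.6 MHz.
71 MHz mod fs = 25.2 MHz.
25.2 MHz > fs/2 = 22.9 MHz, folds to fs − 25.2 MHz = 20.6 MHz.
78 MHz mod fs = 32.2 MHz.
32.2 MHz > fs/2 = 22.9 MHz, folds to fs − 32.2 MHz = 13.6 MHz.
32.2 MHz and 78 MHz both map to 13.6 MHz.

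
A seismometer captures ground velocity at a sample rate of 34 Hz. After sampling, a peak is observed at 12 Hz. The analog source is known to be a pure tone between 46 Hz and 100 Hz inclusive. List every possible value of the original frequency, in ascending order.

Frequencies that alias to 12 Hz are k·fs ± 12 Hz for integer k ≥ 0.
k=0: 12 Hz.
k=1: 22 Hz, 46 Hz.
k=2: 56 Hz, 80 Hz.
k=3: 90 Hz, 114 Hz.
k=4: 124 Hz, 148 Hz.
Within [46 Hz, 100 Hz]: 46 Hz, 56 Hz, 80 Hz, 90 Hz.

46 Hz, 56 Hz, 80 Hz, 90 Hz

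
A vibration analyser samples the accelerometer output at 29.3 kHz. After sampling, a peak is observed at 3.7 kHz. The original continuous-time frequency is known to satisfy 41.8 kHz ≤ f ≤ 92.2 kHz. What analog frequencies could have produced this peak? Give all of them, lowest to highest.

Frequencies that alias to 3.7 kHz are k·fs ± 3.7 kHz for integer k ≥ 0.
k=0: 3.7 kHz.
k=1: 25.6 kHz, 33 kHz.
k=2: 54.9 kHz, 62.3 kHz.
k=3: 84.2 kHz, 91.6 kHz.
k=4: 113.5 kHz, 120.9 kHz.
Within [41.8 kHz, 92.2 kHz]: 54.9 kHz, 62.3 kHz, 84.2 kHz, 91.6 kHz.

54.9 kHz, 62.3 kHz, 84.2 kHz, 91.6 kHz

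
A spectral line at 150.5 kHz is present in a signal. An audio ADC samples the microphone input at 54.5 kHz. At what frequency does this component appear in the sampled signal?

150.5 kHz mod fs = 41.5 kHz.
41.5 kHz > fs/2 = 27.25 kHz, folds to fs − 41.5 kHz = 13 kHz.

13 kHz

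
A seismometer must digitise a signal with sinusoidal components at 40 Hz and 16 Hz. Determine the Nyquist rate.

Highest-frequency component: 40 Hz.
Nyquist rate = 2 × 40 Hz = 80 Hz.

80 Hz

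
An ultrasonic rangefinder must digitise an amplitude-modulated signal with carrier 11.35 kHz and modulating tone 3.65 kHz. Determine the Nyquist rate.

30 kHz

AM sidebands sit at fc ± fm = 7.7 kHz and 15 kHz.
Highest-frequency component: 15 kHz.
Nyquist rate = 2 × 15 kHz = 30 kHz.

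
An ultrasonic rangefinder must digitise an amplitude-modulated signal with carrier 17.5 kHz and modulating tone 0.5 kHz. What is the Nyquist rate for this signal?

36 kHz

AM sidebands sit at fc ± fm = 17 kHz and 18 kHz.
Highest-frequency component: 18 kHz.
Nyquist rate = 2 × 18 kHz = 36 kHz.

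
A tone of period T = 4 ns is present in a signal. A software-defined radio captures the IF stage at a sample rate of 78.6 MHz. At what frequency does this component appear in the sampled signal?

14.2 MHz

T = 4 ns → f = 1/T = 250 MHz.
250 MHz mod fs = 14.2 MHz.
14.2 MHz ≤ fs/2 = 39.3 MHz, appears at 14.2 MHz.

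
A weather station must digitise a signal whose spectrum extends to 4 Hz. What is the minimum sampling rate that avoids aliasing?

Nyquist rate = 2 × 4 Hz = 8 Hz.

8 Hz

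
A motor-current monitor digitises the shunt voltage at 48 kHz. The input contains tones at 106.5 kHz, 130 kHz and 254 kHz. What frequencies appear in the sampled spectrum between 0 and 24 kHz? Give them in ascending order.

10.5 kHz, 14 kHz

fs/2 = 24 kHz.
106.5 kHz mod fs = 10.5 kHz.
10.5 kHz ≤ fs/2 = 24 kHz, appears at 10.5 kHz.
130 kHz mod fs = 34 kHz.
34 kHz > fs/2 = 24 kHz, folds to fs − 34 kHz = 14 kHz.
254 kHz mod fs = 14 kHz.
14 kHz ≤ fs/2 = 24 kHz, appears at 14 kHz.
Distinct values: {10.5 kHz, 14 kHz}.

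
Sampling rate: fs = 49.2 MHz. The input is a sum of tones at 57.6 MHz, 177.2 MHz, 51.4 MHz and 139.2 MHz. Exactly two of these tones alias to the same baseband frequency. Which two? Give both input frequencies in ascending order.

57.6 MHz, 139.2 MHz

fs/2 = 24.6 MHz.
57.6 MHz mod fs = 8.4 MHz.
8.4 MHz ≤ fs/2 = 24.6 MHz, appears at 8.4 MHz.
177.2 MHz mod fs = 29.6 MHz.
29.6 MHz > fs/2 = 24.6 MHz, folds to fs − 29.6 MHz = 19.6 MHz.
51.4 MHz mod fs = 2.2 MHz.
2.2 MHz ≤ fs/2 = 24.6 MHz, appears at 2.2 MHz.
139.2 MHz mod fs = 40.8 MHz.
40.8 MHz > fs/2 = 24.6 MHz, folds to fs − 40.8 MHz = 8.4 MHz.
57.6 MHz and 139.2 MHz both map to 8.4 MHz.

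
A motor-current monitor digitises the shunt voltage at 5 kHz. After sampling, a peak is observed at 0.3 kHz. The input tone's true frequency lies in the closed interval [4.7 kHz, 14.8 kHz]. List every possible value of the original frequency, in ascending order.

4.7 kHz, 5.3 kHz, 9.7 kHz, 10.3 kHz, 14.7 kHz

Frequencies that alias to 0.3 kHz are k·fs ± 0.3 kHz for integer k ≥ 0.
k=0: 0.3 kHz.
k=1: 4.7 kHz, 5.3 kHz.
k=2: 9.7 kHz, 10.3 kHz.
k=3: 14.7 kHz, 15.3 kHz.
k=4: 19.7 kHz, 20.3 kHz.
Within [4.7 kHz, 14.8 kHz]: 4.7 kHz, 5.3 kHz, 9.7 kHz, 10.3 kHz, 14.7 kHz.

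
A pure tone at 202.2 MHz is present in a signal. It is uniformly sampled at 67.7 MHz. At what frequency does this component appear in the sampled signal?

0.9 MHz

202.2 MHz mod fs = 66.8 MHz.
66.8 MHz > fs/2 = 33.85 MHz, folds to fs − 66.8 MHz = 0.9 MHz.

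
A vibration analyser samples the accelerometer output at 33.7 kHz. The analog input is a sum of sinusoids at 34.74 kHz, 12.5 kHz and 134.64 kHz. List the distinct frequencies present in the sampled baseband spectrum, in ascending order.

0.16 kHz, 1.04 kHz, 12.5 kHz

fs/2 = 16.85 kHz.
34.74 kHz mod fs = 1.04 kHz.
1.04 kHz ≤ fs/2 = 16.85 kHz, appears at 1.04 kHz.
12.5 kHz ≤ fs/2 = 16.85 kHz, passes unchanged.
134.64 kHz mod fs = 33.54 kHz.
33.54 kHz > fs/2 = 16.85 kHz, folds to fs − 33.54 kHz = 0.16 kHz.
Distinct values: {0.16 kHz, 1.04 kHz, 12.5 kHz}.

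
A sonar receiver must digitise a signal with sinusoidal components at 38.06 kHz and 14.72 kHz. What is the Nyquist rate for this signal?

76.12 kHz

Highest-frequency component: 38.06 kHz.
Nyquist rate = 2 × 38.06 kHz = 76.12 kHz.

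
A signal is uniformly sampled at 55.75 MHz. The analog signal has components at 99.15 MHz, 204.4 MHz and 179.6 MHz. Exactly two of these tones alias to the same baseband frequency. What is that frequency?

fs/2 = 27.875 MHz.
99.15 MHz mod fs = 43.4 MHz.
43.4 MHz > fs/2 = 27.875 MHz, folds to fs − 43.4 MHz = 12.35 MHz.
204.4 MHz mod fs = 37.15 MHz.
37.15 MHz > fs/2 = 27.875 MHz, folds to fs − 37.15 MHz = 18.6 MHz.
179.6 MHz mod fs = 12.35 MHz.
12.35 MHz ≤ fs/2 = 27.875 MHz, appears at 12.35 MHz.
99.15 MHz and 179.6 MHz both map to 12.35 MHz.

12.35 MHz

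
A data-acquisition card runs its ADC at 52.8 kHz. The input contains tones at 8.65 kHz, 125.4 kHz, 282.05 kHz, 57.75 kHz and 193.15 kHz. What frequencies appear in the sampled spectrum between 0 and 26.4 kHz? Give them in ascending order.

fs/2 = 26.4 kHz.
8.65 kHz ≤ fs/2 = 26.4 kHz, passes unchanged.
125.4 kHz mod fs = 19.8 kHz.
19.8 kHz ≤ fs/2 = 26.4 kHz, appears at 19.8 kHz.
282.05 kHz mod fs = 18.05 kHz.
18.05 kHz ≤ fs/2 = 26.4 kHz, appears at 18.05 kHz.
57.75 kHz mod fs = 4.95 kHz.
4.95 kHz ≤ fs/2 = 26.4 kHz, appears at 4.95 kHz.
193.15 kHz mod fs = 34.75 kHz.
34.75 kHz > fs/2 = 26.4 kHz, folds to fs − 34.75 kHz = 18.05 kHz.
Distinct values: {4.95 kHz, 8.65 kHz, 18.05 kHz, 19.8 kHz}.

4.95 kHz, 8.65 kHz, 18.05 kHz, 19.8 kHz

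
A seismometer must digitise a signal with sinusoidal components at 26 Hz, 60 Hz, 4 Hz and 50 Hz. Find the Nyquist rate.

Highest-frequency component: 60 Hz.
Nyquist rate = 2 × 60 Hz = 120 Hz.

120 Hz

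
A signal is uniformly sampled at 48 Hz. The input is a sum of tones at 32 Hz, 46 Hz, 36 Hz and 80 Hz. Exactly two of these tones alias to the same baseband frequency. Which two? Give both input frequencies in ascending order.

32 Hz, 80 Hz

fs/2 = 24 Hz.
32 Hz > fs/2 = 24 Hz, folds to fs − 32 Hz = 16 Hz.
46 Hz > fs/2 = 24 Hz, folds to fs − 46 Hz = 2 Hz.
36 Hz > fs/2 = 24 Hz, folds to fs − 36 Hz = 12 Hz.
80 Hz mod fs = 32 Hz.
32 Hz > fs/2 = 24 Hz, folds to fs − 32 Hz = 16 Hz.
32 Hz and 80 Hz both map to 16 Hz.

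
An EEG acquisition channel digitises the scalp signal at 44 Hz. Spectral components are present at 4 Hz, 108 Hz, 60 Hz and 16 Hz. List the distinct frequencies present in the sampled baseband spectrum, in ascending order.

fs/2 = 22 Hz.
4 Hz ≤ fs/2 = 22 Hz, passes unchanged.
108 Hz mod fs = 20 Hz.
20 Hz ≤ fs/2 = 22 Hz, appears at 20 Hz.
60 Hz mod fs = 16 Hz.
16 Hz ≤ fs/2 = 22 Hz, appears at 16 Hz.
16 Hz ≤ fs/2 = 22 Hz, passes unchanged.
Distinct values: {4 Hz, 16 Hz, 20 Hz}.

4 Hz, 16 Hz, 20 Hz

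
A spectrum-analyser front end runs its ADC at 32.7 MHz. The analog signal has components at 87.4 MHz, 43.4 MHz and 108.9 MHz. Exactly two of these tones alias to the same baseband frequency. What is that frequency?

fs/2 = 16.35 MHz.
87.4 MHz mod fs = 22 MHz.
22 MHz > fs/2 = 16.35 MHz, folds to fs − 22 MHz = 10.7 MHz.
43.4 MHz mod fs = 10.7 MHz.
10.7 MHz ≤ fs/2 = 16.35 MHz, appears at 10.7 MHz.
108.9 MHz mod fs = 10.8 MHz.
10.8 MHz ≤ fs/2 = 16.35 MHz, appears at 10.8 MHz.
43.4 MHz and 87.4 MHz both map to 10.7 MHz.

10.7 MHz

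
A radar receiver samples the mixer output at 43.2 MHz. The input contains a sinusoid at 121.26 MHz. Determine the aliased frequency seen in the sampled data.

121.26 MHz mod fs = 34.86 MHz.
34.86 MHz > fs/2 = 21.6 MHz, folds to fs − 34.86 MHz = 8.34 MHz.

8.34 MHz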